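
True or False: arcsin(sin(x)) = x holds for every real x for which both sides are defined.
False.

Claim: arcsin(sin(x)) = x.
Test a specific point where both sides are defined: x = π.
LHS = arcsin(sin(x)) ≈ 0.0000
RHS = x ≈ 3.1416
Since 0.0000 ≠ 3.1416, the equation fails at this point, so it cannot hold for every real x for which both sides are defined.
arcsin only returns values in [-π/2, π/2], so arcsin(sin(x)) = x holds only for x in that interval, not for all real x.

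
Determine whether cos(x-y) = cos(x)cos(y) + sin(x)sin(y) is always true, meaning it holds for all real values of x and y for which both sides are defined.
Yes, this is an identity.

Claim: cos(x-y) = cos(x)cos(y) + sin(x)sin(y).
Reasoning: Replace y by -y in cos(x+y) = cos(x)cos(y) - sin(x)sin(y) and use cos(-y) = cos(y), sin(-y) = -sin(y): cos(x-y) = cos(x)cos(y) + sin(x)sin(y).
So the two sides agree for all real values of x and y for which both sides are defined.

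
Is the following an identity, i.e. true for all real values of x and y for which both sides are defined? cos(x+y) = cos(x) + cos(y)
No, this is NOT an identity.

Claim: cos(x+y) = cos(x) + cos(y).
Test a specific point where both sides are defined: x = π/6, y = -π/3.
LHS = cos(x+y) ≈ 0.8660
RHS = cos(x) + cos(y) ≈ 1.3660
Since 0.8660 ≠ 1.3660, the equation fails at this point, so it cannot hold for all real values of x and y for which both sides are defined.
The correct expansion is cos(x+y) = cos(x)cos(y) - sin(x)sin(y); cosine is not additive.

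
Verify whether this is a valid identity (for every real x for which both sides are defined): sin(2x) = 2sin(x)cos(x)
Yes, this is an identity.

Claim: sin(2x) = 2sin(x)cos(x).
Reasoning: Put y = x in the addition formula sin(x+y) = sin(x)cos(y) + cos(x)sin(y): sin(2x) = sin(x)cos(x) + cos(x)sin(x) = 2sin(x)cos(x).
So the two sides agree for every real x for which both sides are defined.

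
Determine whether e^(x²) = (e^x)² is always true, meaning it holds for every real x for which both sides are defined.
Claim: e^(x²) = (e^x)².
Test a specific point where both sides are defined: x = -3.
LHS = e^(x²) ≈ 8103.0839
RHS = (e^x)² ≈ 0.0025
Since 8103.0839 ≠ 0.0025, the equation fails at this point, so it cannot hold for every real x for which both sides are defined.
(e^x)² = e^(2x), and 2x ≠ x² in general.

Conclusion: No, this is NOT an identity.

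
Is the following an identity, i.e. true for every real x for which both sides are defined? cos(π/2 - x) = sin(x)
Yes, this is an identity.

Claim: cos(π/2 - x) = sin(x).
Reasoning: Use cos(u - v) = cos(u)cos(v) + sin(u)sin(v) with u = π/2, v = x: cos(π/2)cos(x) + sin(π/2)sin(x) = 0·cos(x) + 1·sin(x) = sin(x).
So the two sides agree for every real x for which both sides are defined.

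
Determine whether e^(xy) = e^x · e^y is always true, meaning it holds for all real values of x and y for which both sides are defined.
No, this is NOT an identity.

Claim: e^(xy) = e^x · e^y.
Test a specific point where both sides are defined: x = 1/2, y = 5.
LHS = e^(xy) ≈ 12.1825
RHS = e^x · e^y ≈ 244.6919
Since 12.1825 ≠ 244.6919, the equation fails at this point, so it cannot hold for all real values of x and y for which both sides are defined.
e^x · e^y = e^(x+y), not e^(xy).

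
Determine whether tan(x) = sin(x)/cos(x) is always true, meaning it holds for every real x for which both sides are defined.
Claim: tan(x) = sin(x)/cos(x).
Reasoning: For an angle x whose terminal point on the unit circle is (cos x, sin x), tan(x) is defined as the ratio (second coordinate)/(first coordinate) = sin(x)/cos(x), wherever cos(x) ≠ 0.
So the two sides agree for every real x for which both sides are defined.

Conclusion: Yes, this is an identity.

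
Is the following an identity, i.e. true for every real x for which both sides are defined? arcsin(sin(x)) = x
No, this is NOT an identity.

Claim: arcsin(sin(x)) = x.
Test a specific point where both sides are defined: x = 3π/4.
LHS = arcsin(sin(x)) ≈ 0.7854
RHS = x ≈ 2.3562
Since 0.7854 ≠ 2.3562, the equation fails at this point, so it cannot hold for every real x for which both sides are defined.
arcsin only returns values in [-π/2, π/2], so arcsin(sin(x)) = x holds only for x in that interval, not for all real x.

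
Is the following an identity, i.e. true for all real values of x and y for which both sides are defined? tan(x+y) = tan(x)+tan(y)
No, this is NOT an identity.

Claim: tan(x+y) = tan(x)+tan(y).
Test a specific point where both sides are defined: x = π/6, y = π/4.
LHS = tan(x+y) ≈ 3.7321
RHS = tan(x)+tan(y) ≈ 1.5774
Since 3.7321 ≠ 1.5774, the equation fails at this point, so it cannot hold for all real values of x and y for which both sides are defined.
The correct formula is tan(x+y) = (tan(x) + tan(y))/(1 - tan(x)tan(y)).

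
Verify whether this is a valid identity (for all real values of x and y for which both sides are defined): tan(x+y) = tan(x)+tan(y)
Claim: tan(x+y) = tan(x)+tan(y).
Test a specific point where both sides are defined: x = -π/6, y = 3π/4.
LHS = tan(x+y) ≈ -3.7321
RHS = tan(x)+tan(y) ≈ -1.5774
Since -3.7321 ≠ -1.5774, the equation fails at this point, so it cannot hold for all real values of x and y for which both sides are defined.
The correct formula is tan(x+y) = (tan(x) + tan(y))/(1 - tan(x)tan(y)).

Conclusion: No, this is NOT an identity.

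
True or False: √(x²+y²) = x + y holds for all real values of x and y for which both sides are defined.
False.

Claim: √(x²+y²) = x + y.
Test a specific point where both sides are defined: x = 1, y = -3.
LHS = √(x²+y²) ≈ 3.1623
RHS = x + y ≈ -2.0000
Since 3.1623 ≠ -2.0000, the equation fails at this point, so it cannot hold for all real values of x and y for which both sides are defined.
(x+y)² = x² + 2xy + y², not x² + y², so the square root does not split this way.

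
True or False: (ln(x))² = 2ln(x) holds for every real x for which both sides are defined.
Claim: (ln(x))² = 2ln(x).
Test a specific point where both sides are defined: x = 1/2.
LHS = (ln(x))² ≈ 0.4805
RHS = 2ln(x) ≈ -1.3863
Since 0.4805 ≠ -1.3863, the equation fails at this point, so it cannot hold for every real x for which both sides are defined.
2ln(x) equals ln(x²), which is not the same as (ln x)².

Conclusion: False.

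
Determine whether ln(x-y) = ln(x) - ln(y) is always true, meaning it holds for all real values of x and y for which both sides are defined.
Claim: ln(x-y) = ln(x) - ln(y).
Test a specific point where both sides are defined: x = 3, y = 3/2.
LHS = ln(x-y) ≈ 0.4055
RHS = ln(x) - ln(y) ≈ 0.6931
Since 0.4055 ≠ 0.6931, the equation fails at this point, so it cannot hold for all real values of x and y for which both sides are defined.
ln(x) - ln(y) = ln(x/y), not ln(x-y).

Conclusion: No, this is NOT an identity.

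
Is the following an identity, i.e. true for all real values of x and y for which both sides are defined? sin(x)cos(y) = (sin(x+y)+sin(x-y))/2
Claim: sin(x)cos(y) = (sin(x+y)+sin(x-y))/2.
Reasoning: sin(x+y) = sin(x)cos(y) + cos(x)sin(y) and sin(x-y) = sin(x)cos(y) - cos(x)sin(y). Adding, sin(x+y) + sin(x-y) = 2sin(x)cos(y); divide by 2.
So the two sides agree for all real values of x and y for which both sides are defined.

Conclusion: Yes, this is an identity.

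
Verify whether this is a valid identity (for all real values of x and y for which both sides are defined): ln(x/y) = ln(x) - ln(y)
Claim: ln(x/y) = ln(x) - ln(y).
Reasoning: Both sides are simultaneously defined only when x, y > 0. Write x = e^p, y = e^q. Then x/y = e^(p-q), so ln(x/y) = p - q = ln(x) - ln(y).
So the two sides agree for all real values of x and y for which both sides are defined.

Conclusion: Yes, this is an identity.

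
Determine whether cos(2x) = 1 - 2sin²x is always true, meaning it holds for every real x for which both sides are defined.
Claim: cos(2x) = 1 - 2sin²x.
Reasoning: cos(2x) = cos²x - sin²x. Replace cos²x by 1 - sin²x: (1 - sin²x) - sin²x = 1 - 2sin²x.
So the two sides agree for every real x for which both sides are defined.

Conclusion: Yes, this is an identity.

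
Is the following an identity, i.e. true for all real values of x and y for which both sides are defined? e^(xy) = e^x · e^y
Claim: e^(xy) = e^x · e^y.
Test a specific point where both sides are defined: x = -1, y = 3.
LHS = e^(xy) ≈ 0.0498
RHS = e^x · e^y ≈ 7.3891
Since 0.0498 ≠ 7.3891, the equation fails at this point, so it cannot hold for all real values of x and y for which both sides are defined.
e^x · e^y = e^(x+y), not e^(xy).

Conclusion: No, this is NOT an identity.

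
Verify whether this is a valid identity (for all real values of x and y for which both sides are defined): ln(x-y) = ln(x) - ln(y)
No, this is NOT an identity.

Claim: ln(x-y) = ln(x) - ln(y).
Test a specific point where both sides are defined: x = 5, y = 1/2.
LHS = ln(x-y) ≈ 1.5041
RHS = ln(x) - ln(y) ≈ 2.3026
Since 1.5041 ≠ 2.3026, the equation fails at this point, so it cannot hold for all real values of x and y for which both sides are defined.
ln(x) - ln(y) = ln(x/y), not ln(x-y).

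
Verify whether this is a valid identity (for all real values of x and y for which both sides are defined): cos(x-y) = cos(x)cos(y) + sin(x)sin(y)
Claim: cos(x-y) = cos(x)cos(y) + sin(x)sin(y).
Reasoning: Replace y by -y in cos(x+y) = cos(x)cos(y) - sin(x)sin(y) and use cos(-y) = cos(y), sin(-y) = -sin(y): cos(x-y) = cos(x)cos(y) + sin(x)sin(y).
So the two sides agree for all real values of x and y for which both sides are defined.

Conclusion: Yes, this is an identity.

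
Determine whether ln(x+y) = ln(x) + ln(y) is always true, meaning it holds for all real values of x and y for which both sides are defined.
No, this is NOT an identity.

Claim: ln(x+y) = ln(x) + ln(y).
Test a specific point where both sides are defined: x = 1, y = 1.
LHS = ln(x+y) ≈ 0.6931
RHS = ln(x) + ln(y) ≈ 0.0000
Since 0.6931 ≠ 0.0000, the equation fails at this point, so it cannot hold for all real values of x and y for which both sides are defined.
ln(x) + ln(y) = ln(xy), not ln(x+y).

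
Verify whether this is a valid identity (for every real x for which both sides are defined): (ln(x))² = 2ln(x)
Claim: (ln(x))² = 2ln(x).
Test a specific point where both sides are defined: x = 2.
LHS = (ln(x))² ≈ 0.4805
RHS = 2ln(x) ≈ 1.3863
Since 0.4805 ≠ 1.3863, the equation fails at this point, so it cannot hold for every real x for which both sides are defined.
2ln(x) equals ln(x²), which is not the same as (ln x)².

Conclusion: No, this is NOT an identity.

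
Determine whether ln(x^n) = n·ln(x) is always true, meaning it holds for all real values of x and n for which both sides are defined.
Yes, this is an identity.

Claim: ln(x^n) = n·ln(x).
Reasoning: The right side requires x > 0. For x > 0, x^n = (e^(ln x))^n = e^(n·ln x), so taking ln of both sides gives ln(x^n) = n·ln(x).
So the two sides agree for all real values of x and n for which both sides are defined.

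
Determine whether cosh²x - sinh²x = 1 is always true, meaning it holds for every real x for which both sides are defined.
Claim: cosh²x - sinh²x = 1.
Reasoning: With cosh(x) = (e^x + e^-x)/2 and sinh(x) = (e^x - e^-x)/2: cosh²x = (e^(2x) + 2 + e^(-2x))/4 and sinh²x = (e^(2x) - 2 + e^(-2x))/4. Subtracting leaves 4/4 = 1.
So the two sides agree for every real x for which both sides are defined.

Conclusion: Yes, this is an identity.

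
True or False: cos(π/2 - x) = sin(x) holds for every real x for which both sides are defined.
Claim: cos(π/2 - x) = sin(x).
Reasoning: Use cos(u - v) = cos(u)cos(v) + sin(u)sin(v) with u = π/2, v = x: cos(π/2)cos(x) + sin(π/2)sin(x) = 0·cos(x) + 1·sin(x) = sin(x).
So the two sides agree for every real x for which both sides are defined.

Conclusion: True.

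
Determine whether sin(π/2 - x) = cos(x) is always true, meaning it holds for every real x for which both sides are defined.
Yes, this is an identity.

Claim: sin(π/2 - x) = cos(x).
Reasoning: Use sin(u - v) = sin(u)cos(v) - cos(u)sin(v) with u = π/2, v = x: sin(π/2)cos(x) - cos(π/2)sin(x) = 1·cos(x) - 0·sin(x) = cos(x).
So the two sides agree for every real x for which both sides are defined.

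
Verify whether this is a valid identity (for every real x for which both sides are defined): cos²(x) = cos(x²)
No, this is NOT an identity.

Claim: cos²(x) = cos(x²).
Test a specific point where both sides are defined: x = π/6.
LHS = cos²(x) ≈ 0.7500
RHS = cos(x²) ≈ 0.9627
Since 0.7500 ≠ 0.9627, the equation fails at this point, so it cannot hold for every real x for which both sides are defined.
cos²(x) means (cos x)², squaring the output; cos(x²) squares the input. These are different functions.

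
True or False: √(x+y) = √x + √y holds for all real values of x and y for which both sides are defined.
False.

Claim: √(x+y) = √x + √y.
Test a specific point where both sides are defined: x = 4, y = 3.
LHS = √(x+y) ≈ 2.6458
RHS = √x + √y ≈ 3.7321
Since 2.6458 ≠ 3.7321, the equation fails at this point, so it cannot hold for all real values of x and y for which both sides are defined.
Squaring the right side gives x + 2√(xy) + y, not x + y.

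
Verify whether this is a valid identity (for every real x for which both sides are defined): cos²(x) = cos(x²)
Claim: cos²(x) = cos(x²).
Test a specific point where both sides are defined: x = π/6.
LHS = cos²(x) ≈ 0.7500
RHS = cos(x²) ≈ 0.9627
Since 0.7500 ≠ 0.9627, the equation fails at this point, so it cannot hold for every real x for which both sides are defined.
cos²(x) means (cos x)², squaring the output; cos(x²) squares the input. These are different functions.

Conclusion: No, this is NOT an identity.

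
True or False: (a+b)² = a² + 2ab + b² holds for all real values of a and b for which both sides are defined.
Claim: (a+b)² = a² + 2ab + b².
Reasoning: Expand: (a+b)² = (a+b)(a+b) = a·a + a·b + b·a + b·b = a² + 2ab + b².
So the two sides agree for all real values of a and b for which both sides are defined.

Conclusion: True.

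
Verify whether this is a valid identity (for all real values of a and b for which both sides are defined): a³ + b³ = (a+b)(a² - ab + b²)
Yes, this is an identity.

Claim: a³ + b³ = (a+b)(a² - ab + b²).
Reasoning: Expand the right side: (a+b)(a² - ab + b²) = a³ - a²b + ab² + a²b - ab² + b³ = a³ + b³ (the middle terms cancel in pairs).
So the two sides agree for all real values of a and b for which both sides are defined.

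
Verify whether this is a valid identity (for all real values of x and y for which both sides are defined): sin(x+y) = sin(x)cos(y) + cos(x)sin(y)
Yes, this is an identity.

Claim: sin(x+y) = sin(x)cos(y) + cos(x)sin(y).
Reasoning: By Euler's formula e^(i(x+y)) = e^(ix)·e^(iy) = (cos x + i·sin x)(cos y + i·sin y). The imaginary part of the left side is sin(x+y); the imaginary part of the product is sin(x)cos(y) + cos(x)sin(y).
So the two sides agree for all real values of x and y for which both sides are defined.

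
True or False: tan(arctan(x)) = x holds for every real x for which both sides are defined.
True.

Claim: tan(arctan(x)) = x.
Reasoning: For every real x, arctan(x) is by definition the angle in (-π/2, π/2) whose tangent equals x. Taking the tangent of that angle returns x.
So the two sides agree for every real x for which both sides are defined.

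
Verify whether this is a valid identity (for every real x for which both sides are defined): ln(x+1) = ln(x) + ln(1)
Claim: ln(x+1) = ln(x) + ln(1).
Test a specific point where both sides are defined: x = 2.
LHS = ln(x+1) ≈ 1.0986
RHS = ln(x) + ln(1) ≈ 0.6931
Since 1.0986 ≠ 0.6931, the equation fails at this point, so it cannot hold for every real x for which both sides are defined.
ln(1) = 0, so the right side is just ln(x), which differs from ln(x+1).

Conclusion: No, this is NOT an identity.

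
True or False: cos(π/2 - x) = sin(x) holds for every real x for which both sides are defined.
True.

Claim: cos(π/2 - x) = sin(x).
Reasoning: Use cos(u - v) = cos(u)cos(v) + sin(u)sin(v) with u = π/2, v = x: cos(π/2)cos(x) + sin(π/2)sin(x) = 0·cos(x) + 1·sin(x) = sin(x).
So the two sides agree for every real x for which both sides are defined.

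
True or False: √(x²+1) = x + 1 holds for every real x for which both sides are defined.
Claim: √(x²+1) = x + 1.
Test a specific point where both sides are defined: x = -3.
LHS = √(x²+1) ≈ 3.1623
RHS = x + 1 ≈ -2.0000
Since 3.1623 ≠ -2.0000, the equation fails at this point, so it cannot hold for every real x for which both sides are defined.
(x+1)² = x² + 2x + 1 ≠ x² + 1 unless x = 0.

Conclusion: False.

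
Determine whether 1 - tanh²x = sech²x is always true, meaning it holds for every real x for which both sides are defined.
Claim: 1 - tanh²x = sech²x.
Reasoning: Divide cosh²x - sinh²x = 1 through by cosh²x (never zero): 1 - tanh²x = 1/cosh²x = sech²x.
So the two sides agree for every real x for which both sides are defined.

Conclusion: Yes, this is an identity.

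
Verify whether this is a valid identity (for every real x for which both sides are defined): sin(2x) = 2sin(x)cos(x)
Yes, this is an identity.

Claim: sin(2x) = 2sin(x)cos(x).
Reasoning: Put y = x in the addition formula sin(x+y) = sin(x)cos(y) + cos(x)sin(y): sin(2x) = sin(x)cos(x) + cos(x)sin(x) = 2sin(x)cos(x).
So the two sides agree for every real x for which both sides are defined.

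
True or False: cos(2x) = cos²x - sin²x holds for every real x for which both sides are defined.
Claim: cos(2x) = cos²x - sin²x.
Reasoning: Put y = x in the addition formula cos(x+y) = cos(x)cos(y) - sin(x)sin(y): cos(2x) = cos²x - sin²x.
So the two sides agree for every real x for which both sides are defined.

Conclusion: True.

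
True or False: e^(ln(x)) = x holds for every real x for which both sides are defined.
Claim: e^(ln(x)) = x.
Reasoning: For x > 0, ln(x) is by definition the exponent p such that e^p = x. Raising e to that exponent therefore returns x: e^(ln x) = x.
So the two sides agree for every real x for which both sides are defined.

Conclusion: True.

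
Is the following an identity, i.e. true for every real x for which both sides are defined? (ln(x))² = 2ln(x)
Claim: (ln(x))² = 2ln(x).
Test a specific point where both sides are defined: x = 3/2.
LHS = (ln(x))² ≈ 0.1644
RHS = 2ln(x) ≈ 0.8109
Since 0.1644 ≠ 0.8109, the equation fails at this point, so it cannot hold for every real x for which both sides are defined.
2ln(x) equals ln(x²), which is not the same as (ln x)².

Conclusion: No, this is NOT an identity.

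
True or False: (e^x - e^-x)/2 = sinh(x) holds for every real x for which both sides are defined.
True.

Claim: (e^x - e^-x)/2 = sinh(x).
Reasoning: This is exactly the definition of the hyperbolic sine: sinh(x) := (e^x - e^-x)/2.
So the two sides agree for every real x for which both sides are defined.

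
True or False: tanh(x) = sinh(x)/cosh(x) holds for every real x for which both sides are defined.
Claim: tanh(x) = sinh(x)/cosh(x).
Reasoning: tanh(x) is defined as sinh(x)/cosh(x) = (e^x - e^-x)/(e^x + e^-x); cosh(x) ≥ 1 is never zero, so this holds for every real x.
So the two sides agree for every real x for which both sides are defined.

Conclusion: True.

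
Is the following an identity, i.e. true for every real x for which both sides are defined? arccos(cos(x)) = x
No, this is NOT an identity.

Claim: arccos(cos(x)) = x.
Test a specific point where both sides are defined: x = -π/2.
LHS = arccos(cos(x)) ≈ 1.5708
RHS = x ≈ -1.5708
Since 1.5708 ≠ -1.5708, the equation fails at this point, so it cannot hold for every real x for which both sides are defined.
arccos only returns values in [0, π], so arccos(cos(x)) = x holds only for x in that interval, not for all real x.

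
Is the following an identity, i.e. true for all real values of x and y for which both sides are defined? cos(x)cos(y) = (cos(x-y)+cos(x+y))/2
Claim: cos(x)cos(y) = (cos(x-y)+cos(x+y))/2.
Reasoning: cos(x-y) = cos(x)cos(y) + sin(x)sin(y) and cos(x+y) = cos(x)cos(y) - sin(x)sin(y). Adding, cos(x-y) + cos(x+y) = 2cos(x)cos(y); divide by 2.
So the two sides agree for all real values of x and y for which both sides are defined.

Conclusion: Yes, this is an identity.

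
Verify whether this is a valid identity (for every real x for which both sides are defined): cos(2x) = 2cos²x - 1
Yes, this is an identity.

Claim: cos(2x) = 2cos²x - 1.
Reasoning: cos(2x) = cos²x - sin²x. Replace sin²x by 1 - cos²x: cos²x - (1 - cos²x) = 2cos²x - 1.
So the two sides agree for every real x for which both sides are defined.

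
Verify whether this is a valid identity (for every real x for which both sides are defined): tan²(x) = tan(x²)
No, this is NOT an identity.

Claim: tan²(x) = tan(x²).
Test a specific point where both sides are defined: x = -π/3.
LHS = tan²(x) ≈ 3.0000
RHS = tan(x²) ≈ 1.9485
Since 3.0000 ≠ 1.9485, the equation fails at this point, so it cannot hold for every real x for which both sides are defined.
tan²(x) means (tan x)², squaring the output; tan(x²) squares the input. These are different functions.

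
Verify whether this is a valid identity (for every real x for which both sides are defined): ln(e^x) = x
Claim: ln(e^x) = x.
Reasoning: ln is the inverse of the exponential: ln(e^x) asks for the exponent p with e^p = e^x, and since e^p is one-to-one that exponent is p = x.
So the two sides agree for every real x for which both sides are defined.

Conclusion: Yes, this is an identity.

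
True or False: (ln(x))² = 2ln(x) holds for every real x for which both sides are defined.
False.

Claim: (ln(x))² = 2ln(x).
Test a specific point where both sides are defined: x = 3/2.
LHS = (ln(x))² ≈ 0.1644
RHS = 2ln(x) ≈ 0.8109
Since 0.1644 ≠ 0.8109, the equation fails at this point, so it cannot hold for every real x for which both sides are defined.
2ln(x) equals ln(x²), which is not the same as (ln x)².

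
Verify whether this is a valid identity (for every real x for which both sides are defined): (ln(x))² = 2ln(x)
Claim: (ln(x))² = 2ln(x).
Test a specific point where both sides are defined: x = 3/2.
LHS = (ln(x))² ≈ 0.1644
RHS = 2ln(x) ≈ 0.8109
Since 0.1644 ≠ 0.8109, the equation fails at this point, so it cannot hold for every real x for which both sides are defined.
2ln(x) equals ln(x²), which is not the same as (ln x)².

Conclusion: No, this is NOT an identity.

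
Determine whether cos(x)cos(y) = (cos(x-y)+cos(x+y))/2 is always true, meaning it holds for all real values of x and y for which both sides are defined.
Claim: cos(x)cos(y) = (cos(x-y)+cos(x+y))/2.
Reasoning: cos(x-y) = cos(x)cos(y) + sin(x)sin(y) and cos(x+y) = cos(x)cos(y) - sin(x)sin(y). Adding, cos(x-y) + cos(x+y) = 2cos(x)cos(y); divide by 2.
So the two sides agree for all real values of x and y for which both sides are defined.

Conclusion: Yes, this is an identity.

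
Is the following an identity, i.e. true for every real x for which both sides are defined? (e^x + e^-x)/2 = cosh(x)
Claim: (e^x + e^-x)/2 = cosh(x).
Reasoning: This is exactly the definition of the hyperbolic cosine: cosh(x) := (e^x + e^-x)/2.
So the two sides agree for every real x for which both sides are defined.

Conclusion: Yes, this is an identity.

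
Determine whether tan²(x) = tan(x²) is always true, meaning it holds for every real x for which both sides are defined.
No, this is NOT an identity.

Claim: tan²(x) = tan(x²).
Test a specific point where both sides are defined: x = -π/4.
LHS = tan²(x) ≈ 1.0000
RHS = tan(x²) ≈ 0.7092
Since 1.0000 ≠ 0.7092, the equation fails at this point, so it cannot hold for every real x for which both sides are defined.
tan²(x) means (tan x)², squaring the output; tan(x²) squares the input. These are different functions.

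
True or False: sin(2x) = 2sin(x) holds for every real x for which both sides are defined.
Claim: sin(2x) = 2sin(x).
Test a specific point where both sides are defined: x = 3π/4.
LHS = sin(2x) ≈ -1.0000
RHS = 2sin(x) ≈ 1.4142
Since -1.0000 ≠ 1.4142, the equation fails at this point, so it cannot hold for every real x for which both sides are defined.
The correct double-angle formula is sin(2x) = 2sin(x)cos(x).

Conclusion: False.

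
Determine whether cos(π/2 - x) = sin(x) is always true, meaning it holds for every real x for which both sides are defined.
Claim: cos(π/2 - x) = sin(x).
Reasoning: Use cos(u - v) = cos(u)cos(v) + sin(u)sin(v) with u = π/2, v = x: cos(π/2)cos(x) + sin(π/2)sin(x) = 0·cos(x) + 1·sin(x) = sin(x).
So the two sides agree for every real x for which both sides are defined.

Conclusion: Yes, this is an identity.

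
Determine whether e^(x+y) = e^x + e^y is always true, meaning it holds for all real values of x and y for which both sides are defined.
No, this is NOT an identity.

Claim: e^(x+y) = e^x + e^y.
Test a specific point where both sides are defined: x = -2, y = -3.
LHS = e^(x+y) ≈ 0.0067
RHS = e^x + e^y ≈ 0.1851
Since 0.0067 ≠ 0.1851, the equation fails at this point, so it cannot hold for all real values of x and y for which both sides are defined.
The correct rule is e^(x+y) = e^x · e^y (a product, not a sum).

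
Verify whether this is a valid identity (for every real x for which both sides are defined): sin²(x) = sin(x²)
Claim: sin²(x) = sin(x²).
Test a specific point where both sides are defined: x = -π/6.
LHS = sin²(x) ≈ 0.2500
RHS = sin(x²) ≈ 0.2707
Since 0.2500 ≠ 0.2707, the equation fails at this point, so it cannot hold for every real x for which both sides are defined.
sin²(x) means (sin x)², squaring the output; sin(x²) squares the input. These are different functions.

Conclusion: No, this is NOT an identity.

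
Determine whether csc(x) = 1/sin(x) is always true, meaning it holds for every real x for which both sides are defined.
Claim: csc(x) = 1/sin(x).
Reasoning: csc(x) is by definition the reciprocal of sin(x), wherever sin(x) ≠ 0.
So the two sides agree for every real x for which both sides are defined.

Conclusion: Yes, this is an identity.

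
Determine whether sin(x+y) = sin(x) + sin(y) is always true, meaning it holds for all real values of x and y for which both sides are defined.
No, this is NOT an identity.

Claim: sin(x+y) = sin(x) + sin(y).
Test a specific point where both sides are defined: x = 2π/3, y = π/2.
LHS = sin(x+y) ≈ -0.5000
RHS = sin(x) + sin(y) ≈ 1.8660
Since -0.5000 ≠ 1.8660, the equation fails at this point, so it cannot hold for all real values of x and y for which both sides are defined.
The correct expansion is sin(x+y) = sin(x)cos(y) + cos(x)sin(y); sine is not additive.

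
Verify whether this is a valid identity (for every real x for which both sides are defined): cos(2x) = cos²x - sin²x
Yes, this is an identity.

Claim: cos(2x) = cos²x - sin²x.
Reasoning: Put y = x in the addition formula cos(x+y) = cos(x)cos(y) - sin(x)sin(y): cos(2x) = cos²x - sin²x.
So the two sides agree for every real x for which both sides are defined.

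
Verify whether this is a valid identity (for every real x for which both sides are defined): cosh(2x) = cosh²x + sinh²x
Claim: cosh(2x) = cosh²x + sinh²x.
Reasoning: cosh²x = (e^(2x) + 2 + e^(-2x))/4 and sinh²x = (e^(2x) - 2 + e^(-2x))/4. Adding gives (2e^(2x) + 2e^(-2x))/4 = (e^(2x) + e^(-2x))/2 = cosh(2x).
So the two sides agree for every real x for which both sides are defined.

Conclusion: Yes, this is an identity.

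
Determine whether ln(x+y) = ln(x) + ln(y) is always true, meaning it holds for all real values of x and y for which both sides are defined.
Claim: ln(x+y) = ln(x) + ln(y).
Test a specific point where both sides are defined: x = 2, y = 3.
LHS = ln(x+y) ≈ 1.6094
RHS = ln(x) + ln(y) ≈ 1.7918
Since 1.6094 ≠ 1.7918, the equation fails at this point, so it cannot hold for all real values of x and y for which both sides are defined.
ln(x) + ln(y) = ln(xy), not ln(x+y).

Conclusion: No, this is NOT an identity.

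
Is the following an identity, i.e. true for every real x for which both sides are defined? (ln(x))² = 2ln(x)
No, this is NOT an identity.

Claim: (ln(x))² = 2ln(x).
Test a specific point where both sides are defined: x = 4.
LHS = (ln(x))² ≈ 1.9218
RHS = 2ln(x) ≈ 2.7726
Since 1.9218 ≠ 2.7726, the equation fails at this point, so it cannot hold for every real x for which both sides are defined.
2ln(x) equals ln(x²), which is not the same as (ln x)².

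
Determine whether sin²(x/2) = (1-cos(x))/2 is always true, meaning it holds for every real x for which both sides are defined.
Yes, this is an identity.

Claim: sin²(x/2) = (1-cos(x))/2.
Reasoning: Use cos(2θ) = 1 - 2sin²θ with θ = x/2: cos(x) = 1 - 2sin²(x/2). Solving for sin²(x/2) gives (1 - cos(x))/2.
So the two sides agree for every real x for which both sides are defined.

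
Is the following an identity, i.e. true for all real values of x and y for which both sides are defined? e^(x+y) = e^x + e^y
Claim: e^(x+y) = e^x + e^y.
Test a specific point where both sides are defined: x = 1/2, y = 5.
LHS = e^(x+y) ≈ 244.6919
RHS = e^x + e^y ≈ 150.0619
Since 244.6919 ≠ 150.0619, the equation fails at this point, so it cannot hold for all real values of x and y for which both sides are defined.
The correct rule is e^(x+y) = e^x · e^y (a product, not a sum).

Conclusion: No, this is NOT an identity.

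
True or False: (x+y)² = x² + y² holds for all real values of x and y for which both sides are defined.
False.

Claim: (x+y)² = x² + y².
Test a specific point where both sides are defined: x = -1, y = 4.
LHS = (x+y)² ≈ 9.0000
RHS = x² + y² ≈ 17.0000
Since 9.0000 ≠ 17.0000, the equation fails at this point, so it cannot hold for all real values of x and y for which both sides are defined.
The correct expansion is (x+y)² = x² + 2xy + y²; the cross term 2xy is missing.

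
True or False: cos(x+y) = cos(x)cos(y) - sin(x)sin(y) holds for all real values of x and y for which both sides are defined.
True.

Claim: cos(x+y) = cos(x)cos(y) - sin(x)sin(y).
Reasoning: By Euler's formula e^(i(x+y)) = e^(ix)·e^(iy) = (cos x + i·sin x)(cos y + i·sin y). The real part of the left side is cos(x+y); the real part of the product is cos(x)cos(y) - sin(x)sin(y) (since i·i = -1).
So the two sides agree for all real values of x and y for which both sides are defined.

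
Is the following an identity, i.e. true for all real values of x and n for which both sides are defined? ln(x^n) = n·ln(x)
Yes, this is an identity.

Claim: ln(x^n) = n·ln(x).
Reasoning: The right side requires x > 0. For x > 0, x^n = (e^(ln x))^n = e^(n·ln x), so taking ln of both sides gives ln(x^n) = n·ln(x).
So the two sides agree for all real values of x and n for which both sides are defined.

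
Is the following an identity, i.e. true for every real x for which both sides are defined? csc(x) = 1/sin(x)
Claim: csc(x) = 1/sin(x).
Reasoning: csc(x) is by definition the reciprocal of sin(x), wherever sin(x) ≠ 0.
So the two sides agree for every real x for which both sides are defined.

Conclusion: Yes, this is an identity.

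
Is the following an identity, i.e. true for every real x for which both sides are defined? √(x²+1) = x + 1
Claim: √(x²+1) = x + 1.
Test a specific point where both sides are defined: x = 1/2.
LHS = √(x²+1) ≈ 1.1180
RHS = x + 1 ≈ 1.5000
Since 1.1180 ≠ 1.5000, the equation fails at this point, so it cannot hold for every real x for which both sides are defined.
(x+1)² = x² + 2x + 1 ≠ x² + 1 unless x = 0.

Conclusion: No, this is NOT an identity.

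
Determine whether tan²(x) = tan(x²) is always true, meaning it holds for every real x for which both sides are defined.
Claim: tan²(x) = tan(x²).
Test a specific point where both sides are defined: x = 3π/4.
LHS = tan²(x) ≈ 1.0000
RHS = tan(x²) ≈ -0.8977
Since 1.0000 ≠ -0.8977, the equation fails at this point, so it cannot hold for every real x for which both sides are defined.
tan²(x) means (tan x)², squaring the output; tan(x²) squares the input. These are different functions.

Conclusion: No, this is NOT an identity.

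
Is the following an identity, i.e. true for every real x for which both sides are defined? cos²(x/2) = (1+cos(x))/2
Yes, this is an identity.

Claim: cos²(x/2) = (1+cos(x))/2.
Reasoning: Use cos(2θ) = 2cos²θ - 1 with θ = x/2: cos(x) = 2cos²(x/2) - 1. Solving for cos²(x/2) gives (1 + cos(x))/2.
So the two sides agree for every real x for which both sides are defined.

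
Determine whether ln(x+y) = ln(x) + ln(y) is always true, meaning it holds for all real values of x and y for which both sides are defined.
No, this is NOT an identity.

Claim: ln(x+y) = ln(x) + ln(y).
Test a specific point where both sides are defined: x = 2, y = 5.
LHS = ln(x+y) ≈ 1.9459
RHS = ln(x) + ln(y) ≈ 2.3026
Since 1.9459 ≠ 2.3026, the equation fails at this point, so it cannot hold for all real values of x and y for which both sides are defined.
ln(x) + ln(y) = ln(xy), not ln(x+y).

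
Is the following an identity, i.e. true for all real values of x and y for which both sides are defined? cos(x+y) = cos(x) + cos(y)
Claim: cos(x+y) = cos(x) + cos(y).
Test a specific point where both sides are defined: x = 3π/4, y = π/3.
LHS = cos(x+y) ≈ -0.9659
RHS = cos(x) + cos(y) ≈ -0.2071
Since -0.9659 ≠ -0.2071, the equation fails at this point, so it cannot hold for all real values of x and y for which both sides are defined.
The correct expansion is cos(x+y) = cos(x)cos(y) - sin(x)sin(y); cosine is not additive.

Conclusion: No, this is NOT an identity.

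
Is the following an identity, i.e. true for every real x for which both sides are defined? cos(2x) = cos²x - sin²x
Yes, this is an identity.

Claim: cos(2x) = cos²x - sin²x.
Reasoning: Put y = x in the addition formula cos(x+y) = cos(x)cos(y) - sin(x)sin(y): cos(2x) = cos²x - sin²x.
So the two sides agree for every real x for which both sides are defined.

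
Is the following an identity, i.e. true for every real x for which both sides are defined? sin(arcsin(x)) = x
Yes, this is an identity.

Claim: sin(arcsin(x)) = x.
Reasoning: For -1 ≤ x ≤ 1 (where arcsin is defined), arcsin(x) is by definition an angle whose sine equals x. Taking the sine of that angle returns x. (Note the other order, arcsin(sin x) = x, is NOT an identity.)
So the two sides agree for every real x for which both sides are defined.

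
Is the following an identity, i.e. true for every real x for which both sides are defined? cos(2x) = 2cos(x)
Claim: cos(2x) = 2cos(x).
Test a specific point where both sides are defined: x = -π/3.
LHS = cos(2x) ≈ -0.5000
RHS = 2cos(x) ≈ 1.0000
Since -0.5000 ≠ 1.0000, the equation fails at this point, so it cannot hold for every real x for which both sides are defined.
The correct double-angle formula is cos(2x) = cos²x - sin²x.

Conclusion: No, this is NOT an identity.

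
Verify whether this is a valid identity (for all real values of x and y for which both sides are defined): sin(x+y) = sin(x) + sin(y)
No, this is NOT an identity.

Claim: sin(x+y) = sin(x) + sin(y).
Test a specific point where both sides are defined: x = -π/6, y = -π/4.
LHS = sin(x+y) ≈ -0.9659
RHS = sin(x) + sin(y) ≈ -1.2071
Since -0.9659 ≠ -1.2071, the equation fails at this point, so it cannot hold for all real values of x and y for which both sides are defined.
The correct expansion is sin(x+y) = sin(x)cos(y) + cos(x)sin(y); sine is not additive.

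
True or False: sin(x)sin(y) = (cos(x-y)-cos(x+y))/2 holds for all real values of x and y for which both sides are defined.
Claim: sin(x)sin(y) = (cos(x-y)-cos(x+y))/2.
Reasoning: cos(x-y) = cos(x)cos(y) + sin(x)sin(y) and cos(x+y) = cos(x)cos(y) - sin(x)sin(y). Subtracting, cos(x-y) - cos(x+y) = 2sin(x)sin(y); divide by 2.
So the two sides agree for all real values of x and y for which both sides are defined.

Conclusion: True.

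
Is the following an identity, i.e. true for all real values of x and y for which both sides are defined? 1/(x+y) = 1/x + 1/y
Claim: 1/(x+y) = 1/x + 1/y.
Test a specific point where both sides are defined: x = 1, y = 2.
LHS = 1/(x+y) ≈ 0.3333
RHS = 1/x + 1/y ≈ 1.5000
Since 0.3333 ≠ 1.5000, the equation fails at this point, so it cannot hold for all real values of x and y for which both sides are defined.
1/x + 1/y = (x+y)/(xy), which is not 1/(x+y).

Conclusion: No, this is NOT an identity.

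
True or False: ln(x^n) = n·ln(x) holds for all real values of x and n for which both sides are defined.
Claim: ln(x^n) = n·ln(x).
Reasoning: The right side requires x > 0. For x > 0, x^n = (e^(ln x))^n = e^(n·ln x), so taking ln of both sides gives ln(x^n) = n·ln(x).
So the two sides agree for all real values of x and n for which both sides are defined.

Conclusion: True.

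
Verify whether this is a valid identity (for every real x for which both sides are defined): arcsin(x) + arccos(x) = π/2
Yes, this is an identity.

Claim: arcsin(x) + arccos(x) = π/2.
Reasoning: Both sides are defined for -1 ≤ x ≤ 1. Let θ = arcsin(x), so sin θ = x and θ ∈ [-π/2, π/2]. Then cos(π/2 - θ) = sin θ = x and π/2 - θ ∈ [0, π], which is exactly the range of arccos, so arccos(x) = π/2 - θ. Adding: arcsin(x) + arccos(x) = θ + (π/2 - θ) = π/2.
So the two sides agree for every real x for which both sides are defined.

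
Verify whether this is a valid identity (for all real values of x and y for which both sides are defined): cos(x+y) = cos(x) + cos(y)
Claim: cos(x+y) = cos(x) + cos(y).
Test a specific point where both sides are defined: x = π, y = π/6.
LHS = cos(x+y) ≈ -0.8660
RHS = cos(x) + cos(y) ≈ -0.1340
Since -0.8660 ≠ -0.1340, the equation fails at this point, so it cannot hold for all real values of x and y for which both sides are defined.
The correct expansion is cos(x+y) = cos(x)cos(y) - sin(x)sin(y); cosine is not additive.

Conclusion: No, this is NOT an identity.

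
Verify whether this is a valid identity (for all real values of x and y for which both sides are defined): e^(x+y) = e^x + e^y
Claim: e^(x+y) = e^x + e^y.
Test a specific point where both sides are defined: x = 2, y = 2.
LHS = e^(x+y) ≈ 54.5982
RHS = e^x + e^y ≈ 14.7781
Since 54.5982 ≠ 14.7781, the equation fails at this point, so it cannot hold for all real values of x and y for which both sides are defined.
The correct rule is e^(x+y) = e^x · e^y (a product, not a sum).

Conclusion: No, this is NOT an identity.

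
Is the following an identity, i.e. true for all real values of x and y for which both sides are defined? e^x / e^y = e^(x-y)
Yes, this is an identity.

Claim: e^x / e^y = e^(x-y).
Reasoning: 1/e^y = e^(-y), so e^x / e^y = e^x · e^(-y) = e^(x + (-y)) = e^(x-y) by the product rule for exponents.
So the two sides agree for all real values of x and y for which both sides are defined.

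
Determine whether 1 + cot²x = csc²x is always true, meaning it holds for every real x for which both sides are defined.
Claim: 1 + cot²x = csc²x.
Reasoning: Start from sin²x + cos²x = 1 and divide every term by sin²x (allowed wherever cot x and csc x are defined): 1 + cot²x = 1/sin²x = csc²x.
So the two sides agree for every real x for which both sides are defined.

Conclusion: Yes, this is an identity.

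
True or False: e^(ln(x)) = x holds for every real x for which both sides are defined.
Claim: e^(ln(x)) = x.
Reasoning: For x > 0, ln(x) is by definition the exponent p such that e^p = x. Raising e to that exponent therefore returns x: e^(ln x) = x.
So the two sides agree for every real x for which both sides are defined.

Conclusion: True.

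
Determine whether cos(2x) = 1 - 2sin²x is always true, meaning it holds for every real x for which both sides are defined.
Yes, this is an identity.

Claim: cos(2x) = 1 - 2sin²x.
Reasoning: cos(2x) = cos²x - sin²x. Replace cos²x by 1 - sin²x: (1 - sin²x) - sin²x = 1 - 2sin²x.
So the two sides agree for every real x for which both sides are defined.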